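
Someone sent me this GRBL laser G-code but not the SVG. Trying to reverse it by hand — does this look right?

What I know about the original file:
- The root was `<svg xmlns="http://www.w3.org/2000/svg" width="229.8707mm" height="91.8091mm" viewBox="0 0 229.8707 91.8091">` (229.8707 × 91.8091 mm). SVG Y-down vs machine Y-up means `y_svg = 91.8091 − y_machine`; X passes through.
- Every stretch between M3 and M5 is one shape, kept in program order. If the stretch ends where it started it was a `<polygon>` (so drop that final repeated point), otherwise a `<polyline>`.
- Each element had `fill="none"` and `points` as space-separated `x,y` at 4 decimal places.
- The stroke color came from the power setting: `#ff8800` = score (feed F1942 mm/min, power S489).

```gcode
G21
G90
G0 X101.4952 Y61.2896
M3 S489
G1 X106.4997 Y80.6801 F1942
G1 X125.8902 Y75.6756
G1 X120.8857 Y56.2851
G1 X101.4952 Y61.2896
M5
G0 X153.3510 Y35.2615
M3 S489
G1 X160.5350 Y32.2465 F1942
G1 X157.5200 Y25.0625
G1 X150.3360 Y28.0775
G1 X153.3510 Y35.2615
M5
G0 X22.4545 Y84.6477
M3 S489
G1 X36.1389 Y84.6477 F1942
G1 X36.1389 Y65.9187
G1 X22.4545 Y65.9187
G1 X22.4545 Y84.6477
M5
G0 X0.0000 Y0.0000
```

<svg xmlns="http://www.w3.org/2000/svg" width="229.8707mm" height="91.8091mm" viewBox="0 0 229.8707 91.8091">
  <polygon points="101.4952,30.5195 106.4997,11.1290 125.8902,16.1335 120.8857,35.5240" fill="none" stroke="#ff8800"/>
  <polygon points="153.3510,56.5476 160.5350,59.5626 157.5200,66.7466 150.3360,63.7316" fill="none" stroke="#ff8800"/>
  <polygon points="22.4545,7.1614 36.1389,7.1614 36.1389,25.8904 22.4545,25.8904" fill="none" stroke="#ff8800"/>
</svg>

y_svg = 91.8091 − y_m. Every run uses S489, so all elements get stroke `#ff8800` (score).

[1] closed run; points: 101.4952,30.5195 106.4997,11.1290 125.8902,16.1335 120.8857,35.5240

[2] closed run; points: 153.3510,56.5476 160.5350,59.5626 157.5200,66.7466 150.3360,63.7316

[3] closed run; points: 22.4545,7.1614 36.1389,7.1614 36.1389,25.8904 22.4545,25.8904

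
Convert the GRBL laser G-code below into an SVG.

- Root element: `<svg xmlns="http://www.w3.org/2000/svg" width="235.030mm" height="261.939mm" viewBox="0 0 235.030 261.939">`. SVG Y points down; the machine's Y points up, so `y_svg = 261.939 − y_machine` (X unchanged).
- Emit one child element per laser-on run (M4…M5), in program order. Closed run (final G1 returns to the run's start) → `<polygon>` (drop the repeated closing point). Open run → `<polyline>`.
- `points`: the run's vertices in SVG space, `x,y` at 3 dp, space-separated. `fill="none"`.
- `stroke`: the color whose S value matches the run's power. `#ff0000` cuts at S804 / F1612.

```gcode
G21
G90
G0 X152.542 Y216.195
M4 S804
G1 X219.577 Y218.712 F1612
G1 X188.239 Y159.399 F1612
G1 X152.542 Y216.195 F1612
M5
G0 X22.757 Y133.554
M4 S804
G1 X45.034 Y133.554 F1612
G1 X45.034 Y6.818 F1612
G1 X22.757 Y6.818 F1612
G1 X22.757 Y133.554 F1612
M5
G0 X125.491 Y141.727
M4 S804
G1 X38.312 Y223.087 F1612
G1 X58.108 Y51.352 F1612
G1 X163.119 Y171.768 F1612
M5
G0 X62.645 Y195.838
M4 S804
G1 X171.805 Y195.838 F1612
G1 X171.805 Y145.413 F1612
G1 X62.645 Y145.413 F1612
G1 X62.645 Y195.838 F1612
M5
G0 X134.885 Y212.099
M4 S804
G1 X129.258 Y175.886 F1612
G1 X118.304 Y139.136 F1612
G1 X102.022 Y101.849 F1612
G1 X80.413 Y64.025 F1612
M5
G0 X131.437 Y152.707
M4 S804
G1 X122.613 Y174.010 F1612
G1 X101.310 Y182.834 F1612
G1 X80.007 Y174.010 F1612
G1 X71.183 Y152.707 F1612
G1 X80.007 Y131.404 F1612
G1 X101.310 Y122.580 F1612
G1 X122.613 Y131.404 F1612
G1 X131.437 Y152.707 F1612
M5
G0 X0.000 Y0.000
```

Machine Y-up, SVG Y-down with viewBox height 261.939, so y_svg = 261.939 − y_machine; X carries over. Every run uses S804, so all elements get stroke `#ff0000` (cut).

Run 1: The run returns to its start, so emit a `<polygon>` with points (Y-flipped): 152.542,45.744 219.577,43.227 188.239,102.540.

Run 2: The run returns to its start, so emit a `<polygon>` with points (Y-flipped): 22.757,128.385 45.034,128.385 45.034,255.121 22.757,255.121.

Run 3: The run is open, so emit a `<polyline>` with points (Y-flipped): 125.491,120.212 38.312,38.852 58.108,210.587 163.119,90.171.

Run 4: The run returns to its start, so emit a `<polygon>` with points (Y-flipped): 62.645,66.101 171.805,66.101 171.805,116.526 62.645,116.526.

Run 5: The run is open, so emit a `<polyline>` with points (Y-flipped): 134.885,49.840 129.258,86.053 118.304,122.803 102.022,160.090 80.413,197.914.

Run 6: The run returns to its start, so emit a `<polygon>` with points (Y-flipped): 131.437,109.232 122.613,87.929 101.310,79.105 80.007,87.929 71.183,109.232 80.007,130.535 101.310,139.359 122.613,130.535.

<svg xmlns="http://www.w3.org/2000/svg" width="235.030mm" height="261.939mm" viewBox="0 0 235.030 261.939">
  <polygon points="152.542,45.744 219.577,43.227 188.239,102.540" fill="none" stroke="#ff0000"/>
  <polygon points="22.757,128.385 45.034,128.385 45.034,255.121 22.757,255.121" fill="none" stroke="#ff0000"/>
  <polyline points="125.491,120.212 38.312,38.852 58.108,210.587 163.119,90.171" fill="none" stroke="#ff0000"/>
  <polygon points="62.645,66.101 171.805,66.101 171.805,116.526 62.645,116.526" fill="none" stroke="#ff0000"/>
  <polyline points="134.885,49.840 129.258,86.053 118.304,122.803 102.022,160.090 80.413,197.914" fill="none" stroke="#ff0000"/>
  <polygon points="131.437,109.232 122.613,87.929 101.310,79.105 80.007,87.929 71.183,109.232 80.007,130.535 101.310,139.359 122.613,130.535" fill="none" stroke="#ff0000"/>
</svg>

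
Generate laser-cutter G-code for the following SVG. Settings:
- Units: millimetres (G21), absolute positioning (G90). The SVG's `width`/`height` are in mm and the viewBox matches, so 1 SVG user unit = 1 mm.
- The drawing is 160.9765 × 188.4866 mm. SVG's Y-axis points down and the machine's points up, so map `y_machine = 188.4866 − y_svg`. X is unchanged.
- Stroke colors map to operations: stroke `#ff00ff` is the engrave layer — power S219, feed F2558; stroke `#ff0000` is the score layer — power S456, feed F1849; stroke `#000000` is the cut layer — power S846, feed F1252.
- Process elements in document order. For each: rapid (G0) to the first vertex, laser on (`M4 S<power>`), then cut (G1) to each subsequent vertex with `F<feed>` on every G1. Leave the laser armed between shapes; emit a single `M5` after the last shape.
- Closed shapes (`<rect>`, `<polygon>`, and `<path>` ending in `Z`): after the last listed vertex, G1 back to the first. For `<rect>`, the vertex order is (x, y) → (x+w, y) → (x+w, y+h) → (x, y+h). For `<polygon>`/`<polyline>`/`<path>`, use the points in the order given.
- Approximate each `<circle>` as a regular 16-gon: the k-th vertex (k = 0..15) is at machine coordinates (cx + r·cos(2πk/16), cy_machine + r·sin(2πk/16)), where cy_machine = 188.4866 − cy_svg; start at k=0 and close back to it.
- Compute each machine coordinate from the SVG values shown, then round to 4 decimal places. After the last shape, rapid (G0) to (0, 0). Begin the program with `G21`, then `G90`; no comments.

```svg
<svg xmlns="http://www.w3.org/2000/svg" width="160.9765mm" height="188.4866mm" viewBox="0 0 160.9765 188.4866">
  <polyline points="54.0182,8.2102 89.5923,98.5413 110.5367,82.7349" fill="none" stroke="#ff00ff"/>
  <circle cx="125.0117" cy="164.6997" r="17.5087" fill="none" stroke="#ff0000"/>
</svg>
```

Since the viewBox matches the mm dimensions, user units are millimetres directly. The only transform is the Y-flip y_m = 188.4866 − y_svg.

Shape 1 is a open polyline drawn with `<polyline>`. Its stroke #ff00ff means engrave at S219, F2558. After flipping Y the toolpath is (54.0182,180.2764) → (89.5923,89.9453) → (110.5367,105.7517).

Shape 2 is a circle drawn with `<circle>`. Its stroke #ff0000 means score at S456, F1849. After flipping Y the toolpath is (142.5204,23.7869) → (141.1876,30.4872) → (137.3922,36.1674) → (131.7120,39.9628) → (125.0117,41.2956) → (118.3114,39.9628) → (112.6312,36.1674) → (108.8358,30.4872) → (107.5030,23.7869) → (108.8358,17.0866) → (112.6312,11.4064) → (118.3114,7.6110) → (125.0117,6.2782) → (131.7120,7.6110) → (137.3922,11.4064) → (141.1876,17.0866) → (142.5204,23.7869), returning to the start.

G21
G90
G0 X54.0182 Y180.2764
M4 S219
G1 X89.5923 Y89.9453 F2558
G1 X110.5367 Y105.7517 F2558
G0 X142.5204 Y23.7869
M4 S456
G1 X141.1876 Y30.4872 F1849
G1 X137.3922 Y36.1674 F1849
G1 X131.7120 Y39.9628 F1849
G1 X125.0117 Y41.2956 F1849
G1 X118.3114 Y39.9628 F1849
G1 X112.6312 Y36.1674 F1849
G1 X108.8358 Y30.4872 F1849
G1 X107.5030 Y23.7869 F1849
G1 X108.8358 Y17.0866 F1849
G1 X112.6312 Y11.4064 F1849
G1 X118.3114 Y7.6110 F1849
G1 X125.0117 Y6.2782 F1849
G1 X131.7120 Y7.6110 F1849
G1 X137.3922 Y11.4064 F1849
G1 X141.1876 Y17.0866 F1849
G1 X142.5204 Y23.7869 F1849
M5
G0 X0.0000 Y0.0000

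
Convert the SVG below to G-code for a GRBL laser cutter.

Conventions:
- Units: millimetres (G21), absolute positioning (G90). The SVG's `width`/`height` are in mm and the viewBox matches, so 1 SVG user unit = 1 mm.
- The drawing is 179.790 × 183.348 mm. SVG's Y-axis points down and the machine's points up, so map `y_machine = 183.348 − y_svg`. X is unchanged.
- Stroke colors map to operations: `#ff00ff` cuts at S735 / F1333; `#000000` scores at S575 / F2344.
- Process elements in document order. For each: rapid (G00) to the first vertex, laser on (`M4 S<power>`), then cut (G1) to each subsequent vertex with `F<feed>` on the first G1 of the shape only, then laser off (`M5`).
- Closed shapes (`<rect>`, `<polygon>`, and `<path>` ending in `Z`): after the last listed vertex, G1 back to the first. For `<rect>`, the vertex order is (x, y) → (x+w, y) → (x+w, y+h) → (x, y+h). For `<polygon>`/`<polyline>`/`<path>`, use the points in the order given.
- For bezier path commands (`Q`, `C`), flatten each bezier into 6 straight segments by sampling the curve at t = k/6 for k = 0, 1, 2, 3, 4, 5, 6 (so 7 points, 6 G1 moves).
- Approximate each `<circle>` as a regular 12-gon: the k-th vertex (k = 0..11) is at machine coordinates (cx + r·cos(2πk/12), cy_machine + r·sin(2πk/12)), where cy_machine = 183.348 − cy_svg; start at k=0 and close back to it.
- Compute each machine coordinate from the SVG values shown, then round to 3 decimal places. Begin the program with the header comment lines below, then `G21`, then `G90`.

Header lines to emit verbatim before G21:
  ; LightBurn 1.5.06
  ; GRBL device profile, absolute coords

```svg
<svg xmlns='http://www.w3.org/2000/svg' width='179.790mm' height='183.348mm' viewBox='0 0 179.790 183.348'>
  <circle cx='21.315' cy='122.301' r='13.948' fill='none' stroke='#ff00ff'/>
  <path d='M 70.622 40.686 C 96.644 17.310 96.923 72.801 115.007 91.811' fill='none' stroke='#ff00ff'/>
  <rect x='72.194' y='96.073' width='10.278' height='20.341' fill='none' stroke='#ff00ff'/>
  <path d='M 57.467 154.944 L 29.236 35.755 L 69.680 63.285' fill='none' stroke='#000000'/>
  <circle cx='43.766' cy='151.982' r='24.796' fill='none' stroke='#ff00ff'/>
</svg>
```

; LightBurn 1.5.06
; GRBL device profile, absolute coords
G21
G90
G00 X35.263 Y61.047
M4 S735
G1 X33.394 Y68.021 F1333
G1 X28.289 Y73.126
G1 X21.315 Y74.995
G1 X14.341 Y73.126
G1 X9.236 Y68.021
G1 X7.367 Y61.047
G1 X9.236 Y54.073
G1 X14.341 Y48.968
G1 X21.315 Y47.099
G1 X28.289 Y48.968
G1 X33.394 Y54.073
G1 X35.263 Y61.047
M5
G00 X70.622 Y142.662
M4 S735
G1 X81.689 Y148.312 F1333
G1 X89.676 Y144.021
G1 X95.791 Y132.994
G1 X101.245 Y118.435
G1 X107.247 Y103.548
G1 X115.007 Y91.537
M5
G00 X72.194 Y87.275
M4 S735
G1 X82.472 Y87.275 F1333
G1 X82.472 Y66.934
G1 X72.194 Y66.934
G1 X72.194 Y87.275
M5
G00 X57.467 Y28.404
M4 S575
G1 X29.236 Y147.593 F2344
G1 X69.680 Y120.063
M5
G00 X68.562 Y31.366
M4 S735
G1 X65.240 Y43.764 F1333
G1 X56.164 Y52.840
G1 X43.766 Y56.162
G1 X31.368 Y52.840
G1 X22.292 Y43.764
G1 X18.970 Y31.366
G1 X22.292 Y18.968
G1 X31.368 Y9.892
G1 X43.766 Y6.570
G1 X56.164 Y9.892
G1 X65.240 Y18.968
G1 X68.562 Y31.366
M5

viewBox `0 0 179.790 183.348` with mm width/height → 1 unit = 1 mm. Flip: y_m = 183.348 − y_svg.

**Shape 1** — `<circle>` circle, stroke `#ff00ff` → cut (S735, F1333). Machine vertices: (35.263,61.047) → (33.394,68.021) → (28.289,73.126) → (21.315,74.995) → (14.341,73.126) → (9.236,68.021) → (7.367,61.047) → (9.236,54.073) → (14.341,48.968) → (21.315,47.099) → (28.289,48.968) → (33.394,54.073) → (35.263,61.047). Closed: final G1 returns to the first vertex.

**Shape 2** — `<path>` cubic bezier, stroke `#ff00ff` → cut (S735, F1333). Control points (SVG): P0=(70.622,40.686), P1=(96.644,17.310), P2=(96.923,72.801), P3=(115.007,91.811); sampled at t=k/6. Machine vertices: (70.622,142.662) → (81.689,148.312) → (89.676,144.021) → (95.791,132.994) → (101.245,118.435) → (107.247,103.548) → (115.007,91.537). Open path.

**Shape 3** — `<rect>` rectangle, stroke `#ff00ff` → cut (S735, F1333). Machine vertices: (72.194,87.275) → (82.472,87.275) → (82.472,66.934) → (72.194,66.934) → (72.194,87.275). Closed: final G1 returns to the first vertex.

**Shape 4** — `<path>` open polyline, stroke `#000000` → score (S575, F2344). Machine vertices: (57.467,28.404) → (29.236,147.593) → (69.680,120.063). Open path.

**Shape 5** — `<circle>` circle, stroke `#ff00ff` → cut (S735, F1333). Machine vertices: (68.562,31.366) → (65.240,43.764) → (56.164,52.840) → (43.766,56.162) → (31.368,52.840) → (22.292,43.764) → (18.970,31.366) → (22.292,18.968) → (31.368,9.892) → (43.766,6.570) → (56.164,9.892) → (65.240,18.968) → (68.562,31.366). Closed: final G1 returns to the first vertex.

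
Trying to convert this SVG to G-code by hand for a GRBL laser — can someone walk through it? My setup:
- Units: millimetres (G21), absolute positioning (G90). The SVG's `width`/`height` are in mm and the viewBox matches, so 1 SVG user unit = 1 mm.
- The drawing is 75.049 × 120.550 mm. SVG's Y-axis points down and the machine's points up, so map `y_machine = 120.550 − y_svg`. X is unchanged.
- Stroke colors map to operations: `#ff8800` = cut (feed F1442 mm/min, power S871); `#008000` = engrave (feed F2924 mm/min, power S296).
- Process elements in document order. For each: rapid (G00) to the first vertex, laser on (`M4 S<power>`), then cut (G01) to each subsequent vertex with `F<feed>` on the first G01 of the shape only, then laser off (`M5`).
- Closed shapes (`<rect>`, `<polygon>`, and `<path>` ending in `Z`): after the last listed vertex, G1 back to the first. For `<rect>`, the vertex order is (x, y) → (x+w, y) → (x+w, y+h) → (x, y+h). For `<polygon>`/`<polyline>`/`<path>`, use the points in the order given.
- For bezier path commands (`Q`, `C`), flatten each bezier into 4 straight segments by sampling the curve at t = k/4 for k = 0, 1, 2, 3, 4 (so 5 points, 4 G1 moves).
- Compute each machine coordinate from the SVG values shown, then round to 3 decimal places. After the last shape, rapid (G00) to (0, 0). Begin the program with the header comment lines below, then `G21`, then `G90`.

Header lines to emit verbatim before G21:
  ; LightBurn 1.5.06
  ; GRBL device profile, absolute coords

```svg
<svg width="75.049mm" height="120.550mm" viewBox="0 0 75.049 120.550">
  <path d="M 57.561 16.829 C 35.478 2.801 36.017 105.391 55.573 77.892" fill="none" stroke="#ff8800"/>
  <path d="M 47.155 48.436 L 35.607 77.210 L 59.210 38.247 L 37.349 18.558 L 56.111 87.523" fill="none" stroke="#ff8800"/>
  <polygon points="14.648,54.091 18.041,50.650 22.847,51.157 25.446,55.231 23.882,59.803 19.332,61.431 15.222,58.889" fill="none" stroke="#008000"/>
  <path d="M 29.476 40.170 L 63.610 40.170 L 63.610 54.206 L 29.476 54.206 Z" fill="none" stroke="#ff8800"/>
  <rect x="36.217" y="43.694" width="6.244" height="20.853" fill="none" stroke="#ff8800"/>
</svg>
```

; LightBurn 1.5.06
; GRBL device profile, absolute coords
G21
G90
G00 X57.561 Y103.721
M4 S871
G01 X45.184 Y96.231 F1442
G01 X40.952 Y68.138
G01 X44.528 Y42.571
G01 X55.573 Y42.658
M5
G00 X47.155 Y72.114
M4 S871
G01 X35.607 Y43.340 F1442
G01 X59.210 Y82.303
G01 X37.349 Y101.992
G01 X56.111 Y33.027
M5
G00 X14.648 Y66.459
M4 S296
G01 X18.041 Y69.900 F2924
G01 X22.847 Y69.393
G01 X25.446 Y65.319
G01 X23.882 Y60.747
G01 X19.332 Y59.119
G01 X15.222 Y61.661
G01 X14.648 Y66.459
M5
G00 X29.476 Y80.380
M4 S871
G01 X63.610 Y80.380 F1442
G01 X63.610 Y66.344
G01 X29.476 Y66.344
G01 X29.476 Y80.380
M5
G00 X36.217 Y76.856
M4 S871
G01 X42.461 Y76.856 F1442
G01 X42.461 Y56.003
G01 X36.217 Y56.003
G01 X36.217 Y76.856
M5
G00 X0.000 Y0.000

viewBox `0 0 75.049 120.550` with mm width/height → 1 unit = 1 mm. Flip: y_m = 120.550 − y_svg.

**Shape 1** — `<path>` cubic bezier, stroke `#ff8800` → cut (S871, F1442). Control points (SVG): P0=(57.561,16.829), P1=(35.478,2.801), P2=(36.017,105.391), P3=(55.573,77.892); sampled at t=k/4. Machine vertices: (57.561,103.721) → (45.184,96.231) → (40.952,68.138) → (44.528,42.571) → (55.573,42.658). Open path.

**Shape 2** — `<path>` open polyline, stroke `#ff8800` → cut (S871, F1442). Machine vertices: (47.155,72.114) → (35.607,43.340) → (59.210,82.303) → (37.349,101.992) → (56.111,33.027). Open path.

**Shape 3** — `<polygon>` regular polygon, stroke `#008000` → engrave (S296, F2924). Machine vertices: (14.648,66.459) → (18.041,69.900) → (22.847,69.393) → (25.446,65.319) → (23.882,60.747) → (19.332,59.119) → (15.222,61.661) → (14.648,66.459). Closed: final G1 returns to the first vertex.

**Shape 4** — `<path>` rectangle, stroke `#ff8800` → cut (S871, F1442). Machine vertices: (29.476,80.380) → (63.610,80.380) → (63.610,66.344) → (29.476,66.344) → (29.476,80.380). Closed: final G1 returns to the first vertex.

**Shape 5** — `<rect>` rectangle, stroke `#ff8800` → cut (S871, F1442). Machine vertices: (36.217,76.856) → (42.461,76.856) → (42.461,56.003) → (36.217,56.003) → (36.217,76.856). Closed: final G1 returns to the first vertex.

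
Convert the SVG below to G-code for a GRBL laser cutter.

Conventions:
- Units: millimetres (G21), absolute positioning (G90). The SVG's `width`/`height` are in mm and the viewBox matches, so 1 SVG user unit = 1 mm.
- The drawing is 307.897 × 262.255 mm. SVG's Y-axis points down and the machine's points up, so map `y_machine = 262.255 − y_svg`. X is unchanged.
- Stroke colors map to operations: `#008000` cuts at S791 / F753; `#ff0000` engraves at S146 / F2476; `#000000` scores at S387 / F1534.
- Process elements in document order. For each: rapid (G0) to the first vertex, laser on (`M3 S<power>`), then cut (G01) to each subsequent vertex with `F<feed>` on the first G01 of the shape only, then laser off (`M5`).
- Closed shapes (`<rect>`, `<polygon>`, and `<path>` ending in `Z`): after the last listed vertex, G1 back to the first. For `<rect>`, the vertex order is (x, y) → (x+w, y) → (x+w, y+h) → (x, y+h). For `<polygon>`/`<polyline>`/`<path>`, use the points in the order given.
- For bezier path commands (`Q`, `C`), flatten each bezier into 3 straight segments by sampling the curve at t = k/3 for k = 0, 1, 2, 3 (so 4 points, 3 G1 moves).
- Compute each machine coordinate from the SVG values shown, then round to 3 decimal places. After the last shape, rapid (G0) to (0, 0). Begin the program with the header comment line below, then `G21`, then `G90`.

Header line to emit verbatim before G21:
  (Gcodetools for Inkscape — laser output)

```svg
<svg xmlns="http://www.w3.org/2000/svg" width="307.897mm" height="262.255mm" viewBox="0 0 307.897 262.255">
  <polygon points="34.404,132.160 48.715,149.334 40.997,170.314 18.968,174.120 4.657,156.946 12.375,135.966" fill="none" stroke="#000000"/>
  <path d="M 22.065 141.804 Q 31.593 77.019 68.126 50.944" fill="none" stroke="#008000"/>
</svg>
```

(Gcodetools for Inkscape — laser output)
G21
G90
G0 X34.404 Y130.095
M3 S387
G01 X48.715 Y112.921 F1534
G01 X40.997 Y91.941
G01 X18.968 Y88.135
G01 X4.657 Y105.309
G01 X12.375 Y126.289
G01 X34.404 Y130.095
M5
G0 X22.065 Y120.451
M3 S791
G01 X31.418 Y159.340 F753
G01 X46.771 Y189.627
G01 X68.126 Y211.311
M5
G0 X0.000 Y0.000

1 u = 1 mm; y_m = 262.255 − y.

[1] `<polygon>` regular polygon, #000000→score S387 F1534: (34.404,130.095) → (48.715,112.921) → (40.997,91.941) → (18.968,88.135) → (4.657,105.309) → (12.375,126.289) → (34.404,130.095) (closed)

[2] `<path>` quadratic bezier, #008000→cut S791 F753: (22.065,120.451) → (31.418,159.340) → (46.771,189.627) → (68.126,211.311)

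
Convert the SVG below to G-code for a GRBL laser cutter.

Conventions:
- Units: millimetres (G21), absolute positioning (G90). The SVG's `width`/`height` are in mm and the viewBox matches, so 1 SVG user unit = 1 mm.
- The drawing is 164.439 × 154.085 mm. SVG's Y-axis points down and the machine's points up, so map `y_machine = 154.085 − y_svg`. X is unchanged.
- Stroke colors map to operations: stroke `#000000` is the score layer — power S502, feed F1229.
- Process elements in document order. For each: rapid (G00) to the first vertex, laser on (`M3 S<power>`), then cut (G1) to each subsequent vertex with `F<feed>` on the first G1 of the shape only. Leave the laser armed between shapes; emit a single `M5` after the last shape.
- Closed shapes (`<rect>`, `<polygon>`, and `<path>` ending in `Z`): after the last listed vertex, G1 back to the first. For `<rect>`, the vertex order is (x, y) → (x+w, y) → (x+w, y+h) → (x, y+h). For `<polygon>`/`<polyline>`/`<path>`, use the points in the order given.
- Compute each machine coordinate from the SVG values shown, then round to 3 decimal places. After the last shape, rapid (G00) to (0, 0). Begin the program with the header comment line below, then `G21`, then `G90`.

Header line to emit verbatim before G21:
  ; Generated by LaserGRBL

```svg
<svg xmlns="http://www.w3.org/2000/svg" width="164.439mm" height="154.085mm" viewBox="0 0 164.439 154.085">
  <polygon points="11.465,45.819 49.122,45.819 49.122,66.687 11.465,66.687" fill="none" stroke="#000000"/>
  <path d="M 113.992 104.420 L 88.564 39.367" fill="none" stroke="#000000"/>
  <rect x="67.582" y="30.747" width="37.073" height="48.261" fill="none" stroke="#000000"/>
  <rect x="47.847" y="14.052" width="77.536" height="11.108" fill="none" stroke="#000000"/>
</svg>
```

; Generated by LaserGRBL
G21
G90
G00 X11.465 Y108.266
M3 S502
G1 X49.122 Y108.266 F1229
G1 X49.122 Y87.398
G1 X11.465 Y87.398
G1 X11.465 Y108.266
G00 X113.992 Y49.665
M3 S502
G1 X88.564 Y114.718 F1229
G00 X67.582 Y123.338
M3 S502
G1 X104.655 Y123.338 F1229
G1 X104.655 Y75.077
G1 X67.582 Y75.077
G1 X67.582 Y123.338
G00 X47.847 Y140.033
M3 S502
G1 X125.383 Y140.033 F1229
G1 X125.383 Y128.925
G1 X47.847 Y128.925
G1 X47.847 Y140.033
M5
G00 X0.000 Y0.000

Since the viewBox matches the mm dimensions, user units are millimetres directly. The only transform is the Y-flip y_m = 154.085 − y_svg.

Shape 1 is a rectangle drawn with `<polygon>`. Its stroke #000000 means score at S502, F1229. After flipping Y the toolpath is (11.465,108.266) → (49.122,108.266) → (49.122,87.398) → (11.465,87.398) → (11.465,108.266), returning to the start.

Shape 2 is a line segment drawn with `<path>`. Its stroke #000000 means score at S502, F1229. After flipping Y the toolpath is (113.992,49.665) → (88.564,114.718).

Shape 3 is a rectangle drawn with `<rect>`. Its stroke #000000 means score at S502, F1229. After flipping Y the toolpath is (67.582,123.338) → (104.655,123.338) → (104.655,75.077) → (67.582,75.077) → (67.582,123.338), returning to the start.

Shape 4 is a rectangle drawn with `<rect>`. Its stroke #000000 means score at S502, F1229. After flipping Y the toolpath is (47.847,140.033) → (125.383,140.033) → (125.383,128.925) → (47.847,128.925) → (47.847,140.033), returning to the start.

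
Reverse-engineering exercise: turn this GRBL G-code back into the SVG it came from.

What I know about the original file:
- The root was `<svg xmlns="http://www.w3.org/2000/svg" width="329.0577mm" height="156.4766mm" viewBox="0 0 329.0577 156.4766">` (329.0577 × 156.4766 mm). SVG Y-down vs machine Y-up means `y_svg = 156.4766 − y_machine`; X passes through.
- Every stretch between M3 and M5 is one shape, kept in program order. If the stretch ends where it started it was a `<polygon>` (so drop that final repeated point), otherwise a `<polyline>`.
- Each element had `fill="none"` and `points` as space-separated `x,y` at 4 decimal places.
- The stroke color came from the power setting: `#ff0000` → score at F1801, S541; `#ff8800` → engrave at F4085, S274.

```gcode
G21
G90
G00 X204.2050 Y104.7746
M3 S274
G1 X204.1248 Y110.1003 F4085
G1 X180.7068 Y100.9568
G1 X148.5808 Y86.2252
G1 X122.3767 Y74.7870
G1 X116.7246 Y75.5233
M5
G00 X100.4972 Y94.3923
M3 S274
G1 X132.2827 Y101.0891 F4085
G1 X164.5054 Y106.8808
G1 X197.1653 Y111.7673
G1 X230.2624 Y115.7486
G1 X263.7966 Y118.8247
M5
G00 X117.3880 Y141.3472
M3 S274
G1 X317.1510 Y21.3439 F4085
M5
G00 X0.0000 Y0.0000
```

y_svg = 156.4766 − y_m. Every run uses S274, so all elements get stroke `#ff8800` (engrave).

[1] open run; points: 204.2050,51.7020 204.1248,46.3763 180.7068,55.5198 148.5808,70.2514 122.3767,81.6896 116.7246,80.9533

[2] open run; points: 100.4972,62.0843 132.2827,55.3875 164.5054,49.5958 197.1653,44.7093 230.2624,40.7280 263.7966,37.6519

[3] open run; points: 117.3880,15.1294 317.1510,135.1327

<svg xmlns="http://www.w3.org/2000/svg" width="329.0577mm" height="156.4766mm" viewBox="0 0 329.0577 156.4766">
  <polyline points="204.2050,51.7020 204.1248,46.3763 180.7068,55.5198 148.5808,70.2514 122.3767,81.6896 116.7246,80.9533" fill="none" stroke="#ff8800"/>
  <polyline points="100.4972,62.0843 132.2827,55.3875 164.5054,49.5958 197.1653,44.7093 230.2624,40.7280 263.7966,37.6519" fill="none" stroke="#ff8800"/>
  <polyline points="117.3880,15.1294 317.1510,135.1327" fill="none" stroke="#ff8800"/>
</svg>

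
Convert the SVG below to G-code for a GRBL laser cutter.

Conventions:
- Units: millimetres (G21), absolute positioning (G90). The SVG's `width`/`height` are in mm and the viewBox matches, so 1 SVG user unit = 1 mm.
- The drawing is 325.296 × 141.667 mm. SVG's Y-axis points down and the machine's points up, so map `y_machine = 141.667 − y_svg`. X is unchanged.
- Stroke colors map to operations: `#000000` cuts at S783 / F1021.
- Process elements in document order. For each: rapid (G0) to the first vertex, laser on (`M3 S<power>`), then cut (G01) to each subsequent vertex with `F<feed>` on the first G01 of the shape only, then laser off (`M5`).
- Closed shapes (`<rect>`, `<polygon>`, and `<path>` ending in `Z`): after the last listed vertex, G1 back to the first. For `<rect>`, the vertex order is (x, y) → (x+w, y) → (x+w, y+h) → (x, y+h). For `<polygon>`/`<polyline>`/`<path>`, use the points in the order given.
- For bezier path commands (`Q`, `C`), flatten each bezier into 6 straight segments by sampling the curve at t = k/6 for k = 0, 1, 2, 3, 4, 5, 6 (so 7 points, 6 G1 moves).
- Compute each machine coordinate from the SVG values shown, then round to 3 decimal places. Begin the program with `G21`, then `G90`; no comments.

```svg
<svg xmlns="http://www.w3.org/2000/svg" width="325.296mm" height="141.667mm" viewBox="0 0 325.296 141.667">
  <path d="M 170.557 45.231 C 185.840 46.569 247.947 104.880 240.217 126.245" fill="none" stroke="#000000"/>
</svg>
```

Since the viewBox matches the mm dimensions, user units are millimetres directly. The only transform is the Y-flip y_m = 141.667 − y_svg.

Shape 1 is a cubic bezier drawn with `<path>`. Its stroke #000000 means cut at S783, F1021. After flipping Y the toolpath is (170.557,96.436) → (181.560,91.454) → (197.127,79.585) → (214.017,63.439) → (228.989,45.624) → (238.802,28.749) → (240.217,15.422).

G21
G90
G0 X170.557 Y96.436
M3 S783
G01 X181.560 Y91.454 F1021
G01 X197.127 Y79.585
G01 X214.017 Y63.439
G01 X228.989 Y45.624
G01 X238.802 Y28.749
G01 X240.217 Y15.422
M5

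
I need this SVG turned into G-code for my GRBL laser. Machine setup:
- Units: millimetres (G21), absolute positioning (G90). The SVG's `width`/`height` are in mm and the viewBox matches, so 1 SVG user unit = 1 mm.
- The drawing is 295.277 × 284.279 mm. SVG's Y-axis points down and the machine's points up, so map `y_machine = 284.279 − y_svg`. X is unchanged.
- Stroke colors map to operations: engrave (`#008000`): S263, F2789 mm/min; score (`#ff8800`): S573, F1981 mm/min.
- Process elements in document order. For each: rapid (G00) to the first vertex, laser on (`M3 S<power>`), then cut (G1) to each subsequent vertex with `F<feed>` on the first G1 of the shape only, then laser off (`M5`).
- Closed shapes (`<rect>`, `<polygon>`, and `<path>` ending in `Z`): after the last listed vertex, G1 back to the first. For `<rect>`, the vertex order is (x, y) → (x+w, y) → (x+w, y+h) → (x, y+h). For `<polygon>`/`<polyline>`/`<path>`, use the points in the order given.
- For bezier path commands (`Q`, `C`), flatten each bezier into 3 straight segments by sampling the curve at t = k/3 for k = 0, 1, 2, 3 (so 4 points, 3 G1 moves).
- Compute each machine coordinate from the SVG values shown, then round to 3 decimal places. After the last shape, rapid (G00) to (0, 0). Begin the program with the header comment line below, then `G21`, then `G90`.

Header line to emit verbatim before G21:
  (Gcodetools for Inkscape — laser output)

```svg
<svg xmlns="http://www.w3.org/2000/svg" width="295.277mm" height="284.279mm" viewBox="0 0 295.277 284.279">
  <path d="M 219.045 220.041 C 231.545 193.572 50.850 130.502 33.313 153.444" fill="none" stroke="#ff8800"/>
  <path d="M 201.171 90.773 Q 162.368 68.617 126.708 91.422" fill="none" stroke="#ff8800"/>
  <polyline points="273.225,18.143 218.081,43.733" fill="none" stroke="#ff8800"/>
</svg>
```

(Gcodetools for Inkscape — laser output)
G21
G90
G00 X219.045 Y64.238
M3 S573
G1 X180.345 Y98.366 F1981
G1 X92.038 Y129.648
G1 X33.313 Y130.835
M5
G00 X201.171 Y193.506
M3 S573
G1 X175.652 Y203.281 F1981
G1 X150.831 Y203.065
G1 X126.708 Y192.857
M5
G00 X273.225 Y266.136
M3 S573
G1 X218.081 Y240.546 F1981
M5
G00 X0.000 Y0.000

1 u = 1 mm; y_m = 284.279 − y.

[1] `<path>` cubic bezier, #ff8800→score S573 F1981: (219.045,64.238) → (180.345,98.366) → (92.038,129.648) → (33.313,130.835)

[2] `<path>` quadratic bezier, #ff8800→score S573 F1981: (201.171,193.506) → (175.652,203.281) → (150.831,203.065) → (126.708,192.857)

[3] `<polyline>` line segment, #ff8800→score S573 F1981: (273.225,266.136) → (218.081,240.546)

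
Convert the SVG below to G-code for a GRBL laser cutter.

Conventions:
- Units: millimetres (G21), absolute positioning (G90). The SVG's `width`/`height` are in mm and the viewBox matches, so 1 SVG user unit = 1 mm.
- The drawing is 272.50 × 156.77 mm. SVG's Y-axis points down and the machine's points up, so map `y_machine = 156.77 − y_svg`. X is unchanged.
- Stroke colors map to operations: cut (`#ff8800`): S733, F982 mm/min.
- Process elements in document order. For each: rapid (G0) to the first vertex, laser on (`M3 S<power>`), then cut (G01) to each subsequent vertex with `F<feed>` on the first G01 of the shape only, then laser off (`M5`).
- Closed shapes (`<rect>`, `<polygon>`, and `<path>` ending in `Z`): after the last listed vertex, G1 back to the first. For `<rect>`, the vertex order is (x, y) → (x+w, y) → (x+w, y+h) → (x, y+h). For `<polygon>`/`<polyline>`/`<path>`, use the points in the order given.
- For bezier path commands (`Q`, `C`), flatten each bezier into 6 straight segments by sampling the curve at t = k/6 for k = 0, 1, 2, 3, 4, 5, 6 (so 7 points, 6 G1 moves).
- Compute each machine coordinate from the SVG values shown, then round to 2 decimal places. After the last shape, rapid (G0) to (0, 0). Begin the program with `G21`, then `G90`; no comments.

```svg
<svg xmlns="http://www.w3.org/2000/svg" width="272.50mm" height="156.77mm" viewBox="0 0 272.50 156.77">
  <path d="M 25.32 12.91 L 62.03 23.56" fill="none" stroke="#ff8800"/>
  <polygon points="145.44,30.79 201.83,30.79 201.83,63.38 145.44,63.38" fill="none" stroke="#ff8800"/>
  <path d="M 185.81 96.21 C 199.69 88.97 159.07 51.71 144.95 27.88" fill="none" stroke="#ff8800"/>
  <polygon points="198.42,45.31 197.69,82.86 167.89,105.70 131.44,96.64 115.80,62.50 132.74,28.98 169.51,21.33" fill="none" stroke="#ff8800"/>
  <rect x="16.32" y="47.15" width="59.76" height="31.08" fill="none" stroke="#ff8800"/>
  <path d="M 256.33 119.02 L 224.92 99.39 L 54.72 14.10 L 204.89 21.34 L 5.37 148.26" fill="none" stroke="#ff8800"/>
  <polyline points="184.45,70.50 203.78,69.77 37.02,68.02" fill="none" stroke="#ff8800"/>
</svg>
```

G21
G90
G0 X25.32 Y143.86
M3 S733
G01 X62.03 Y133.21 F982
M5
G0 X145.44 Y125.98
M3 S733
G01 X201.83 Y125.98 F982
G01 X201.83 Y93.39
G01 X145.44 Y93.39
G01 X145.44 Y125.98
M5
G0 X185.81 Y60.56
M3 S733
G01 X188.58 Y66.48 F982
G01 X184.52 Y76.20
G01 X175.88 Y88.50
G01 X164.90 Y102.19
G01 X153.84 Y116.06
G01 X144.95 Y128.89
M5
G0 X198.42 Y111.46
M3 S733
G01 X197.69 Y73.91 F982
G01 X167.89 Y51.07
G01 X131.44 Y60.13
G01 X115.80 Y94.27
G01 X132.74 Y127.79
G01 X169.51 Y135.44
G01 X198.42 Y111.46
M5
G0 X16.32 Y109.62
M3 S733
G01 X76.08 Y109.62 F982
G01 X76.08 Y78.54
G01 X16.32 Y78.54
G01 X16.32 Y109.62
M5
G0 X256.33 Y37.75
M3 S733
G01 X224.92 Y57.38 F982
G01 X54.72 Y142.67
G01 X204.89 Y135.43
G01 X5.37 Y8.51
M5
G0 X184.45 Y86.27
M3 S733
G01 X203.78 Y87.00 F982
G01 X37.02 Y88.75
M5
G0 X0.00 Y0.00

1 u = 1 mm; y_m = 156.77 − y.

[1] `<path>` line segment, #ff8800→cut S733 F982: (25.32,143.86) → (62.03,133.21)

[2] `<polygon>` rectangle, #ff8800→cut S733 F982: (145.44,125.98) → (201.83,125.98) → (201.83,93.39) → (145.44,93.39) → (145.44,125.98) (closed)

[3] `<path>` cubic bezier, #ff8800→cut S733 F982: (185.81,60.56) → (188.58,66.48) → (184.52,76.20) → (175.88,88.50) → (164.90,102.19) → (153.84,116.06) → (144.95,128.89)

[4] `<polygon>` regular polygon, #ff8800→cut S733 F982: (198.42,111.46) → (197.69,73.91) → (167.89,51.07) → (131.44,60.13) → (115.80,94.27) → (132.74,127.79) → (169.51,135.44) → (198.42,111.46) (closed)

[5] `<rect>` rectangle, #ff8800→cut S733 F982: (16.32,109.62) → (76.08,109.62) → (76.08,78.54) → (16.32,78.54) → (16.32,109.62) (closed)

[6] `<path>` open polyline, #ff8800→cut S733 F982: (256.33,37.75) → (224.92,57.38) → (54.72,142.67) → (204.89,135.43) → (5.37,8.51)

[7] `<polyline>` open polyline, #ff8800→cut S733 F982: (184.45,86.27) → (203.78,87.00) → (37.02,88.75)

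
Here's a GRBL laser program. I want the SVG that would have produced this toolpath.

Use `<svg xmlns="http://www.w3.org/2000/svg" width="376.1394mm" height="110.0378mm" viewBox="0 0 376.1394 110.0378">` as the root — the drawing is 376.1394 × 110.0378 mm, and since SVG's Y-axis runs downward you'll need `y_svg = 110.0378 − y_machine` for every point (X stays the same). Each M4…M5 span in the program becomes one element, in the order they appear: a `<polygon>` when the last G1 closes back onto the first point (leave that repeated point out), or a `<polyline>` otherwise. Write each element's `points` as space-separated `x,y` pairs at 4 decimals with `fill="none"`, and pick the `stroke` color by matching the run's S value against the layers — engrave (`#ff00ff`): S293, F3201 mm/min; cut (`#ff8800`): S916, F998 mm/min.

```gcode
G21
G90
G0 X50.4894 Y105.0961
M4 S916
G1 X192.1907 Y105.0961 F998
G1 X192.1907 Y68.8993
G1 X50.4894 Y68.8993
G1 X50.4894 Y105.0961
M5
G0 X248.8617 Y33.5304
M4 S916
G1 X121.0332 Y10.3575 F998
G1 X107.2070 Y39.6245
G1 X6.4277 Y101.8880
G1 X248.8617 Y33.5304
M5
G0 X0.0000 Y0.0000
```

<svg xmlns="http://www.w3.org/2000/svg" width="376.1394mm" height="110.0378mm" viewBox="0 0 376.1394 110.0378">
  <polygon points="50.4894,4.9417 192.1907,4.9417 192.1907,41.1385 50.4894,41.1385" fill="none" stroke="#ff8800"/>
  <polygon points="248.8617,76.5074 121.0332,99.6803 107.2070,70.4133 6.4277,8.1498" fill="none" stroke="#ff8800"/>
</svg>

y_svg = 110.0378 − y_m. Every run uses S916, so all elements get stroke `#ff8800` (cut).

[1] closed run; points: 50.4894,4.9417 192.1907,4.9417 192.1907,41.1385 50.4894,41.1385

[2] closed run; points: 248.8617,76.5074 121.0332,99.6803 107.2070,70.4133 6.4277,8.1498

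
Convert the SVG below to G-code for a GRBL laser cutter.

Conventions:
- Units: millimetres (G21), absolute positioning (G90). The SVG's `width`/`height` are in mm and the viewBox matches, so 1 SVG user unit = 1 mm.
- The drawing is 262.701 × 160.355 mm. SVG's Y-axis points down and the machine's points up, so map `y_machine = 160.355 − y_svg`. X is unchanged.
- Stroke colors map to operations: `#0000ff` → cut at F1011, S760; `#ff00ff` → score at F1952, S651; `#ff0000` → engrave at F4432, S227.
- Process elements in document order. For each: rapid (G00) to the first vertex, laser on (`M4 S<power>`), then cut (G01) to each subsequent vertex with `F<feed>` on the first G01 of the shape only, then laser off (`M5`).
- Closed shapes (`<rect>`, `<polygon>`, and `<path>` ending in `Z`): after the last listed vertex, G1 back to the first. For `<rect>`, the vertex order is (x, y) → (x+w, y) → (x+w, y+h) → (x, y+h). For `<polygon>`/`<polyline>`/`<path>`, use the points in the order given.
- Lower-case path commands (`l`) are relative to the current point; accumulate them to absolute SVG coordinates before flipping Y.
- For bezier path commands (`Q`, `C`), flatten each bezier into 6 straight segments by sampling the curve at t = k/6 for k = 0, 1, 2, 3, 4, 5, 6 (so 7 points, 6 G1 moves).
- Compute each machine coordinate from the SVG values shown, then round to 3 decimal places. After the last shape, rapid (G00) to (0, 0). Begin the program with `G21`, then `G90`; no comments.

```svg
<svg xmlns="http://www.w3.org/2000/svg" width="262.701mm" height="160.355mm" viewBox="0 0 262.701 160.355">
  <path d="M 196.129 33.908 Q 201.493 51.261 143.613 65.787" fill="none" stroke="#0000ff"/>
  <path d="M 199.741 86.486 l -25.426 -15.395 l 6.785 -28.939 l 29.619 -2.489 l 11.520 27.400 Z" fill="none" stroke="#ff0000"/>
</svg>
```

G21
G90
G00 X196.129 Y126.447
M4 S760
G01 X196.160 Y120.741 F1011
G01 X192.678 Y115.192
G01 X185.682 Y109.801
G01 X175.173 Y104.566
G01 X161.150 Y99.489
G01 X143.613 Y94.568
M5
G00 X199.741 Y73.869
M4 S227
G01 X174.315 Y89.264 F4432
G01 X181.100 Y118.203
G01 X210.719 Y120.692
G01 X222.239 Y93.292
G01 X199.741 Y73.869
M5
G00 X0.000 Y0.000

Since the viewBox matches the mm dimensions, user units are millimetres directly. The only transform is the Y-flip y_m = 160.355 − y_svg.

Shape 1 is a quadratic bezier drawn with `<path>`. Its stroke #0000ff means cut at S760, F1011. After flipping Y the toolpath is (196.129,126.447) → (196.160,120.741) → (192.678,115.192) → (185.682,109.801) → (175.173,104.566) → (161.150,99.489) → (143.613,94.568).

Shape 2 is a regular polygon drawn with `<path>`. Its stroke #ff0000 means engrave at S227, F4432. After flipping Y the toolpath is (199.741,73.869) → (174.315,89.264) → (181.100,118.203) → (210.719,120.692) → (222.239,93.292) → (199.741,73.869), returning to the start.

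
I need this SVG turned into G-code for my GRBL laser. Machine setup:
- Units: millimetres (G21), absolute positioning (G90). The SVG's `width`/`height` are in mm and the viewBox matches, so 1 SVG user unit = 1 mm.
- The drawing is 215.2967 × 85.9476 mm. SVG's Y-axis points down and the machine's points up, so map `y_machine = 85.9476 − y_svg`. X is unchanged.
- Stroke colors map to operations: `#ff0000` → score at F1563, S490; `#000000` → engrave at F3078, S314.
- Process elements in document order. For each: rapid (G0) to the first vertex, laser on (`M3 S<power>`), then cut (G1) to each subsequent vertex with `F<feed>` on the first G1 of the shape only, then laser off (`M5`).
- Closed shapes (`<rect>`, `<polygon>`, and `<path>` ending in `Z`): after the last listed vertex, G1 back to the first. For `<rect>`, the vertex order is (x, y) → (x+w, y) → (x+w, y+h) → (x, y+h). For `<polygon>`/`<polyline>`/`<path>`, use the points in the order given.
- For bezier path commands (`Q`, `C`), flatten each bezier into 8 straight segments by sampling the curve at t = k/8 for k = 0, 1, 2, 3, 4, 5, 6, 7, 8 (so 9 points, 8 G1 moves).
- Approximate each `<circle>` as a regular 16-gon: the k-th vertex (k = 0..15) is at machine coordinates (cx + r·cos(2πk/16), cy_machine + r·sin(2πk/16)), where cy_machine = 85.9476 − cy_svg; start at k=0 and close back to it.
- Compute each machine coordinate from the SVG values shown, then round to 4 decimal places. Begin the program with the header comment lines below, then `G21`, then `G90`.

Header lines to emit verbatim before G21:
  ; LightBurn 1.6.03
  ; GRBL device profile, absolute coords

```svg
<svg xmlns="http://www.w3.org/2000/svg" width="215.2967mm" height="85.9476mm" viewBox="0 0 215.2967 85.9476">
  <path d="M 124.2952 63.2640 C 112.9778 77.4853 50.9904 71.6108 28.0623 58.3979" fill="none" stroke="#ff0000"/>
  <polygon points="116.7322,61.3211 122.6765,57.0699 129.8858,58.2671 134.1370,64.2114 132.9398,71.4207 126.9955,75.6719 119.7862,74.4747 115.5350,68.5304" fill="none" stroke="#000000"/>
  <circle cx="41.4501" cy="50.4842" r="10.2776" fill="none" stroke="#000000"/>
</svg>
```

; LightBurn 1.6.03
; GRBL device profile, absolute coords
G21
G90
G0 X124.2952 Y22.6836
M3 S490
G1 X117.8513 Y18.2677 F1563
G1 X107.7085 Y15.5863
G1 X94.9185 Y14.4898
G1 X80.5328 Y14.8288
G1 X65.6027 Y16.4538
G1 X51.1800 Y19.2153
G1 X38.3160 Y22.9638
G1 X28.0623 Y27.5497
M5
G0 X116.7322 Y24.6265
M3 S314
G1 X122.6765 Y28.8777 F3078
G1 X129.8858 Y27.6805
G1 X134.1370 Y21.7362
G1 X132.9398 Y14.5269
G1 X126.9955 Y10.2757
G1 X119.7862 Y11.4729
G1 X115.5350 Y17.4172
G1 X116.7322 Y24.6265
M5
G0 X51.7277 Y35.4634
M3 S314
G1 X50.9454 Y39.3965 F3078
G1 X48.7175 Y42.7308
G1 X45.3832 Y44.9587
G1 X41.4501 Y45.7410
G1 X37.5170 Y44.9587
G1 X34.1827 Y42.7308
G1 X31.9548 Y39.3965
G1 X31.1725 Y35.4634
G1 X31.9548 Y31.5303
G1 X34.1827 Y28.1960
G1 X37.5170 Y25.9681
G1 X41.4501 Y25.1858
G1 X45.3832 Y25.9681
G1 X48.7175 Y28.1960
G1 X50.9454 Y31.5303
G1 X51.7277 Y35.4634
M5

1 u = 1 mm; y_m = 85.9476 − y.

[1] `<path>` cubic bezier, #ff0000→score S490 F1563: (124.2952,22.6836) → (117.8513,18.2677) → (107.7085,15.5863) → (94.9185,14.4898) → (80.5328,14.8288) → (65.6027,16.4538) → (51.1800,19.2153) → (38.3160,22.9638) → (28.0623,27.5497)

[2] `<polygon>` regular polygon, #000000→engrave S314 F3078: (116.7322,24.6265) → (122.6765,28.8777) → (129.8858,27.6805) → (134.1370,21.7362) → (132.9398,14.5269) → (126.9955,10.2757) → (119.7862,11.4729) → (115.5350,17.4172) → (116.7322,24.6265) (closed)

[3] `<circle>` circle, #000000→engrave S314 F3078: (51.7277,35.4634) → (50.9454,39.3965) → (48.7175,42.7308) → (45.3832,44.9587) → (41.4501,45.7410) → (37.5170,44.9587) → (34.1827,42.7308) → (31.9548,39.3965) → (31.1725,35.4634) → (31.9548,31.5303) → (34.1827,28.1960) → (37.5170,25.9681) → (41.4501,25.1858) → (45.3832,25.9681) → (48.7175,28.1960) → (50.9454,31.5303) → (51.7277,35.4634) (closed)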